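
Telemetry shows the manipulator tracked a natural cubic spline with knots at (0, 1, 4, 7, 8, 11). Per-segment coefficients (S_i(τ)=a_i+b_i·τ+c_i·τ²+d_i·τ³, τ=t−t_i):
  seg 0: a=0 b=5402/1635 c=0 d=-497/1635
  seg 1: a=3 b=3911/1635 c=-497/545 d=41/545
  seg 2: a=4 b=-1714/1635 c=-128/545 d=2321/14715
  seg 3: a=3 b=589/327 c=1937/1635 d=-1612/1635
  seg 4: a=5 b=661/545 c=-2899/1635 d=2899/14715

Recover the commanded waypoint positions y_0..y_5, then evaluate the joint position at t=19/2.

y_0 = S_0(0) = a_0 = 0
y_1 = S_1(0) = a_1 = 3
y_2 = S_2(0) = a_2 = 4
y_3 = S_3(0) = a_3 = 3
y_4 = S_4(0) = a_4 = 5
y_5 = S_4(3) = -2
t_q=19/2 is in segment 4 (τ=3/2); S_4(τ)=15237/4360

y_0=0 y_1=3 y_2=4 y_3=3 y_4=5 y_5=-2
S(19/2) = 15237/4360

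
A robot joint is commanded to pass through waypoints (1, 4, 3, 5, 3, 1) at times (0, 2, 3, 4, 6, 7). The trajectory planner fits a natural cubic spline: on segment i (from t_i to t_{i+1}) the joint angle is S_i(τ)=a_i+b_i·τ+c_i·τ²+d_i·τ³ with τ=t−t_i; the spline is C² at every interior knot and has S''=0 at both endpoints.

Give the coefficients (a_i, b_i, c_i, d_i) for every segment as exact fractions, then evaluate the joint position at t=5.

Δ: Δ0=3/2, Δ1=-1, Δ2=2, Δ3=-1, Δ4=-2
row 1: diag=6, rhs=-15; c'=1/6, d'=-5/2
row 2: denom=4−1·1/6=23/6; d'=(18−1·-5/2)/(23/6)=123/23
row 3: denom=6−1·6/23=132/23; d'=(-18−1·123/23)/(132/23)=-179/44
row 4: denom=6−2·23/66=175/33; d'=(-6−2·-179/44)/(175/33)=141/350
back: M4=141/350
back: M3=-179/44−23/66·141/350=-1473/350
back: M2=123/23−6/23·-1473/350=1128/175
back: M1=-5/2−1/6·1128/175=-1251/350
M: M0=0, M1=-1251/350, M2=1128/175, M3=-1473/350, M4=141/350, M5=0
seg 0: a=1, c=M0/2=0, d=(M1−M0)/(6·2)=-417/1400, b=Δ0−h0·(2M0+M1)/6=471/175
seg 1: a=4, c=M1/2=-1251/700, d=(M2−M1)/(6·1)=167/100, b=Δ1−h1·(2M1+M2)/6=-309/350
seg 2: a=3, c=M2/2=564/175, d=(M3−M2)/(6·1)=-1243/700, b=Δ2−h2·(2M2+M3)/6=387/700
seg 3: a=5, c=M3/2=-1473/700, d=(M4−M3)/(6·2)=269/700, b=Δ3−h3·(2M3+M4)/6=117/70
seg 4: a=3, c=M4/2=141/700, d=(M5−M4)/(6·1)=-47/700, b=Δ4−h4·(2M4+M5)/6=-747/350
t_q=5 → seg 3, τ=1; S=5+117/70·τ+-1473/700·τ²+269/700·τ³=1733/350

  seg 0: a=1 b=471/175 c=0 d=-417/1400
  seg 1: a=4 b=-309/350 c=-1251/700 d=167/100
  seg 2: a=3 b=387/700 c=564/175 d=-1243/700
  seg 3: a=5 b=117/70 c=-1473/700 d=269/700
  seg 4: a=3 b=-747/350 c=141/700 d=-47/700
S(5) = 1733/350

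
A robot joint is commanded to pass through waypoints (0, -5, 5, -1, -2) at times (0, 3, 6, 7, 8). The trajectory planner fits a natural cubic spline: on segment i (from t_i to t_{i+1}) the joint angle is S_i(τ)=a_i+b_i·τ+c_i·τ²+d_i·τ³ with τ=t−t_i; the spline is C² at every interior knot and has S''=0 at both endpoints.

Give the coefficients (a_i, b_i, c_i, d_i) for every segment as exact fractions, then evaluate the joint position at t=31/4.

Δ: Δ0=-5/3, Δ1=10/3, Δ2=-6, Δ3=-1
row 1: diag=12, rhs=30; c'=1/4, d'=5/2
row 2: denom=8−3·1/4=29/4; d'=(-56−3·5/2)/(29/4)=-254/29
row 3: denom=4−1·4/29=112/29; d'=(30−1·-254/29)/(112/29)=281/28
back: M3=281/28
back: M2=-254/29−4/29·281/28=-71/7
back: M1=5/2−1/4·-71/7=141/28
M: M0=0, M1=141/28, M2=-71/7, M3=281/28, M4=0
seg 0: a=0, c=M0/2=0, d=(M1−M0)/(6·3)=47/168, b=Δ0−h0·(2M0+M1)/6=-703/168
seg 1: a=-5, c=M1/2=141/56, d=(M2−M1)/(6·3)=-425/504, b=Δ1−h1·(2M1+M2)/6=283/84
seg 2: a=5, c=M2/2=-71/14, d=(M3−M2)/(6·1)=565/168, b=Δ2−h2·(2M2+M3)/6=-103/24
seg 3: a=-1, c=M3/2=281/56, d=(M4−M3)/(6·1)=-281/168, b=Δ3−h3·(2M3+M4)/6=-365/84
t_q=31/4 → seg 3, τ=3/4; S=-1+-365/84·τ+281/56·τ²+-281/168·τ³=-7677/3584

  seg 0: a=0 b=-703/168 c=0 d=47/168
  seg 1: a=-5 b=283/84 c=141/56 d=-425/504
  seg 2: a=5 b=-103/24 c=-71/14 d=565/168
  seg 3: a=-1 b=-365/84 c=281/56 d=-281/168
S(31/4) = -7677/3584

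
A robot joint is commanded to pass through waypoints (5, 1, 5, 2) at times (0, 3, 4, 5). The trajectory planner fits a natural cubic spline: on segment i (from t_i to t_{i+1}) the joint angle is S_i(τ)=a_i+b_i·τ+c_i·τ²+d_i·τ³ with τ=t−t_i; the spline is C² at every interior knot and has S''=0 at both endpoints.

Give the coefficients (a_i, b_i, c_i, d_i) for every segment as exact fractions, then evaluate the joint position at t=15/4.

  seg 0: a=5 b=-379/93 c=0 d=85/279
  seg 1: a=1 b=386/93 c=85/31 d=-269/93
  seg 2: a=5 b=89/93 c=-184/31 d=184/93
S(15/4) = 8799/1984

Δ: Δ0=-4/3, Δ1=4, Δ2=-3
row 1: diag=8, rhs=32; c'=1/8, d'=4
row 2: denom=4−1·1/8=31/8; d'=(-42−1·4)/(31/8)=-368/31
back: M2=-368/31
back: M1=4−1/8·-368/31=170/31
M: M0=0, M1=170/31, M2=-368/31, M3=0
seg 0: a=5, c=M0/2=0, d=(M1−M0)/(6·3)=85/279, b=Δ0−h0·(2M0+M1)/6=-379/93
seg 1: a=1, c=M1/2=85/31, d=(M2−M1)/(6·1)=-269/93, b=Δ1−h1·(2M1+M2)/6=386/93
seg 2: a=5, c=M2/2=-184/31, d=(M3−M2)/(6·1)=184/93, b=Δ2−h2·(2M2+M3)/6=89/93
t_q=15/4 → seg 1, τ=3/4; S=1+386/93·τ+85/31·τ²+-269/93·τ³=8799/1984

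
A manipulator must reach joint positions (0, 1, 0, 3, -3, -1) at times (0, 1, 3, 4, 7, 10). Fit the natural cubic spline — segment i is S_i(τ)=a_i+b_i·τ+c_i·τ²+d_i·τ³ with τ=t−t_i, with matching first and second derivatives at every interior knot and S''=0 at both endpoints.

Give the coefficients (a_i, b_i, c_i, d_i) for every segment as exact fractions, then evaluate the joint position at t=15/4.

Δ: Δ0=1, Δ1=-1/2, Δ2=3, Δ3=-2, Δ4=2/3
row 1: diag=6, rhs=-9; c'=1/3, d'=-3/2
row 2: denom=6−2·1/3=16/3; d'=(21−2·-3/2)/(16/3)=9/2
row 3: denom=8−1·3/16=125/16; d'=(-30−1·9/2)/(125/16)=-552/125
row 4: denom=12−3·48/125=1356/125; d'=(16−3·-552/125)/(1356/125)=914/339
back: M4=914/339
back: M3=-552/125−48/125·914/339=-616/113
back: M2=9/2−3/16·-616/113=624/113
back: M1=-3/2−1/3·624/113=-755/226
M: M0=0, M1=-755/226, M2=624/113, M3=-616/113, M4=914/339, M5=0
seg 0: a=0, c=M0/2=0, d=(M1−M0)/(6·1)=-755/1356, b=Δ0−h0·(2M0+M1)/6=2111/1356
seg 1: a=1, c=M1/2=-755/452, d=(M2−M1)/(6·2)=2003/2712, b=Δ1−h1·(2M1+M2)/6=-77/678
seg 2: a=0, c=M2/2=312/113, d=(M3−M2)/(6·1)=-620/339, b=Δ2−h2·(2M2+M3)/6=701/339
seg 3: a=3, c=M3/2=-308/113, d=(M4−M3)/(6·3)=1381/3051, b=Δ3−h3·(2M3+M4)/6=713/339
seg 4: a=-3, c=M4/2=457/339, d=(M5−M4)/(6·3)=-457/3051, b=Δ4−h4·(2M4+M5)/6=-688/339
t_q=15/4 → seg 2, τ=3/4; S=0+701/339·τ+312/113·τ²+-620/339·τ³=4217/1808

  seg 0: a=0 b=2111/1356 c=0 d=-755/1356
  seg 1: a=1 b=-77/678 c=-755/452 d=2003/2712
  seg 2: a=0 b=701/339 c=312/113 d=-620/339
  seg 3: a=3 b=713/339 c=-308/113 d=1381/3051
  seg 4: a=-3 b=-688/339 c=457/339 d=-457/3051
S(15/4) = 4217/1808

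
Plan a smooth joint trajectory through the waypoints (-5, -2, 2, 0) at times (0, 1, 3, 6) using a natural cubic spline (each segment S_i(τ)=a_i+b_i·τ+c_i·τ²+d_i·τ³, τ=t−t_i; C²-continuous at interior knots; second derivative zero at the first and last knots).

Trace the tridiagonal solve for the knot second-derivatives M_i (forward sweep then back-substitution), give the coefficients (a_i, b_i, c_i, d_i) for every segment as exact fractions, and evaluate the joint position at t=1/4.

Δ: Δ0=3, Δ1=2, Δ2=-2/3
row 1: diag=6, rhs=-6; c'=1/3, d'=-1
row 2: denom=10−2·1/3=28/3; d'=(-16−2·-1)/(28/3)=-3/2
back: M2=-3/2
back: M1=-1−1/3·-3/2=-1/2
M: M0=0, M1=-1/2, M2=-3/2, M3=0
seg 0: a=-5, c=M0/2=0, d=(M1−M0)/(6·1)=-1/12, b=Δ0−h0·(2M0+M1)/6=37/12
seg 1: a=-2, c=M1/2=-1/4, d=(M2−M1)/(6·2)=-1/12, b=Δ1−h1·(2M1+M2)/6=17/6
seg 2: a=2, c=M2/2=-3/4, d=(M3−M2)/(6·3)=1/12, b=Δ2−h2·(2M2+M3)/6=5/6
t_q=1/4 → seg 0, τ=1/4; S=-5+37/12·τ+0·τ²+-1/12·τ³=-1083/256

  seg 0: a=-5 b=37/12 c=0 d=-1/12
  seg 1: a=-2 b=17/6 c=-1/4 d=-1/12
  seg 2: a=2 b=5/6 c=-3/4 d=1/12
S(1/4) = -1083/256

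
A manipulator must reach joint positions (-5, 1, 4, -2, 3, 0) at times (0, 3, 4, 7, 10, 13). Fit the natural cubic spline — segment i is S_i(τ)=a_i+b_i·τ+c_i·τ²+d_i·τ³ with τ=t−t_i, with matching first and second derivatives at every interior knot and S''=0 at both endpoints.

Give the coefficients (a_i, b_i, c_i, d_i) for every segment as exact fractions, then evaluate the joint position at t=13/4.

Δ: Δ0=2, Δ1=3, Δ2=-2, Δ3=5/3, Δ4=-1
row 1: diag=8, rhs=6; c'=1/8, d'=3/4
row 2: denom=8−1·1/8=63/8; d'=(-30−1·3/4)/(63/8)=-82/21
row 3: denom=12−3·8/21=76/7; d'=(22−3·-82/21)/(76/7)=59/19
row 4: denom=12−3·21/76=849/76; d'=(-16−3·59/19)/(849/76)=-1924/849
back: M4=-1924/849
back: M3=59/19−21/76·-1924/849=1056/283
back: M2=-82/21−8/21·1056/283=-4522/849
back: M1=3/4−1/8·-4522/849=1202/849
M: M0=0, M1=1202/849, M2=-4522/849, M3=1056/283, M4=-1924/849, M5=0
seg 0: a=-5, c=M0/2=0, d=(M1−M0)/(6·3)=601/7641, b=Δ0−h0·(2M0+M1)/6=1097/849
seg 1: a=1, c=M1/2=601/849, d=(M2−M1)/(6·1)=-318/283, b=Δ1−h1·(2M1+M2)/6=2900/849
seg 2: a=4, c=M2/2=-2261/849, d=(M3−M2)/(6·3)=3845/7641, b=Δ2−h2·(2M2+M3)/6=1240/849
seg 3: a=-2, c=M3/2=528/283, d=(M4−M3)/(6·3)=-2546/7641, b=Δ3−h3·(2M3+M4)/6=-791/849
seg 4: a=3, c=M4/2=-962/849, d=(M5−M4)/(6·3)=962/7641, b=Δ4−h4·(2M4+M5)/6=1075/849
t_q=13/4 → seg 1, τ=1/4; S=1+2900/849·τ+601/849·τ²+-318/283·τ³=17031/9056

  seg 0: a=-5 b=1097/849 c=0 d=601/7641
  seg 1: a=1 b=2900/849 c=601/849 d=-318/283
  seg 2: a=4 b=1240/849 c=-2261/849 d=3845/7641
  seg 3: a=-2 b=-791/849 c=528/283 d=-2546/7641
  seg 4: a=3 b=1075/849 c=-962/849 d=962/7641
S(13/4) = 17031/9056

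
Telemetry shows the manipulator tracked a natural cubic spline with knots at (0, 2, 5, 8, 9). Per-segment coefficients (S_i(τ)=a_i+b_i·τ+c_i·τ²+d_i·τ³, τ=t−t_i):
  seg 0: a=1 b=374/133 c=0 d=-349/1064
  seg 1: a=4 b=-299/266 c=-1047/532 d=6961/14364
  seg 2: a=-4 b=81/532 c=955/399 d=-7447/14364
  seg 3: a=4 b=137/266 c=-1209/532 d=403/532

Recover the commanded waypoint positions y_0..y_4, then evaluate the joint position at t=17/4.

y_0=1 y_1=4 y_2=-4 y_3=4 y_4=3
S(17/4) = -101201/34048

y_0 = S_0(0) = a_0 = 1
y_1 = S_1(0) = a_1 = 4
y_2 = S_2(0) = a_2 = -4
y_3 = S_3(0) = a_3 = 4
y_4 = S_3(1) = 3
t_q=17/4 is in segment 1 (τ=9/4); S_1(τ)=-101201/34048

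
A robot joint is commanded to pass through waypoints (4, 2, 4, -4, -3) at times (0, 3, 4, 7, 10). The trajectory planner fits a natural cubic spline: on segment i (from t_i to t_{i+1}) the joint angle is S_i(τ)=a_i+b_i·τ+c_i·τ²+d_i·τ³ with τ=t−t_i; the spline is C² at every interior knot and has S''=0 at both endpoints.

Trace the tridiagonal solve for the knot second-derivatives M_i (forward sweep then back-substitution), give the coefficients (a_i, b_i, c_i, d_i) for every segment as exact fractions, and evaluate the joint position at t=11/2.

  seg 0: a=4 b=-449/228 c=0 d=11/76
  seg 1: a=2 b=221/114 c=99/76 d=-283/228
  seg 2: a=4 b=187/228 c=-46/19 d=287/684
  seg 3: a=-4 b=-271/114 c=103/76 d=-103/684
S(11/2) = 729/608

Δ: Δ0=-2/3, Δ1=2, Δ2=-8/3, Δ3=1/3
row 1: diag=8, rhs=16; c'=1/8, d'=2
row 2: denom=8−1·1/8=63/8; d'=(-28−1·2)/(63/8)=-80/21
row 3: denom=12−3·8/21=76/7; d'=(18−3·-80/21)/(76/7)=103/38
back: M3=103/38
back: M2=-80/21−8/21·103/38=-92/19
back: M1=2−1/8·-92/19=99/38
M: M0=0, M1=99/38, M2=-92/19, M3=103/38, M4=0
seg 0: a=4, c=M0/2=0, d=(M1−M0)/(6·3)=11/76, b=Δ0−h0·(2M0+M1)/6=-449/228
seg 1: a=2, c=M1/2=99/76, d=(M2−M1)/(6·1)=-283/228, b=Δ1−h1·(2M1+M2)/6=221/114
seg 2: a=4, c=M2/2=-46/19, d=(M3−M2)/(6·3)=287/684, b=Δ2−h2·(2M2+M3)/6=187/228
seg 3: a=-4, c=M3/2=103/76, d=(M4−M3)/(6·3)=-103/684, b=Δ3−h3·(2M3+M4)/6=-271/114
t_q=11/2 → seg 2, τ=3/2; S=4+187/228·τ+-46/19·τ²+287/684·τ³=729/608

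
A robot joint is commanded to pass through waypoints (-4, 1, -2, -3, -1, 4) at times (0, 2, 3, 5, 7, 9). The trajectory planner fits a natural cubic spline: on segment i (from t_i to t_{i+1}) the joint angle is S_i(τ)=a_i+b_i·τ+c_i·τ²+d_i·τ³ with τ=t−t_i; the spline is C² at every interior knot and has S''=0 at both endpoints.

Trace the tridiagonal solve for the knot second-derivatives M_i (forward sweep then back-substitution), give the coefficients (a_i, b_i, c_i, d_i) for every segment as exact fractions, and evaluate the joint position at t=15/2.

  seg 0: a=-4 b=4321/954 c=0 d=-242/477
  seg 1: a=1 b=-1487/954 c=-484/159 d=1529/954
  seg 2: a=-2 b=-1354/477 c=187/106 d=-1135/3816
  seg 3: a=-3 b=619/954 c=-13/636 d=187/1908
  seg 4: a=-1 b=1663/954 c=361/636 d=-361/3816
S(15/2) = 17/10176

Δ: Δ0=5/2, Δ1=-3, Δ2=-1/2, Δ3=1, Δ4=5/2
row 1: diag=6, rhs=-33; c'=1/6, d'=-11/2
row 2: denom=6−1·1/6=35/6; d'=(15−1·-11/2)/(35/6)=123/35
row 3: denom=8−2·12/35=256/35; d'=(9−2·123/35)/(256/35)=69/256
row 4: denom=8−2·35/128=477/64; d'=(9−2·69/256)/(477/64)=361/318
back: M4=361/318
back: M3=69/256−35/128·361/318=-13/318
back: M2=123/35−12/35·-13/318=187/53
back: M1=-11/2−1/6·187/53=-968/159
M: M0=0, M1=-968/159, M2=187/53, M3=-13/318, M4=361/318, M5=0
seg 0: a=-4, c=M0/2=0, d=(M1−M0)/(6·2)=-242/477, b=Δ0−h0·(2M0+M1)/6=4321/954
seg 1: a=1, c=M1/2=-484/159, d=(M2−M1)/(6·1)=1529/954, b=Δ1−h1·(2M1+M2)/6=-1487/954
seg 2: a=-2, c=M2/2=187/106, d=(M3−M2)/(6·2)=-1135/3816, b=Δ2−h2·(2M2+M3)/6=-1354/477
seg 3: a=-3, c=M3/2=-13/636, d=(M4−M3)/(6·2)=187/1908, b=Δ3−h3·(2M3+M4)/6=619/954
seg 4: a=-1, c=M4/2=361/636, d=(M5−M4)/(6·2)=-361/3816, b=Δ4−h4·(2M4+M5)/6=1663/954
t_q=15/2 → seg 4, τ=1/2; S=-1+1663/954·τ+361/636·τ²+-361/3816·τ³=17/10176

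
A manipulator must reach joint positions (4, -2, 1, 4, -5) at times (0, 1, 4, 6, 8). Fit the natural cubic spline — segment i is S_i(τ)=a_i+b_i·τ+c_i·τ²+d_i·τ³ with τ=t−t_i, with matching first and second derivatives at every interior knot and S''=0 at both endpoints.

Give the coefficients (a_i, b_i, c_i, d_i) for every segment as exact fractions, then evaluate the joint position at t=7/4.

  seg 0: a=4 b=-925/134 c=0 d=121/134
  seg 1: a=-2 b=-281/67 c=363/134 d=-131/402
  seg 2: a=1 b=437/134 c=-15/67 d=-22/67
  seg 3: a=4 b=-211/134 c=-147/67 d=49/134
S(7/4) = -32239/8576

Δ: Δ0=-6, Δ1=1, Δ2=3/2, Δ3=-9/2
row 1: diag=8, rhs=42; c'=3/8, d'=21/4
row 2: denom=10−3·3/8=71/8; d'=(3−3·21/4)/(71/8)=-102/71
row 3: denom=8−2·16/71=536/71; d'=(-36−2·-102/71)/(536/71)=-294/67
back: M3=-294/67
back: M2=-102/71−16/71·-294/67=-30/67
back: M1=21/4−3/8·-30/67=363/67
M: M0=0, M1=363/67, M2=-30/67, M3=-294/67, M4=0
seg 0: a=4, c=M0/2=0, d=(M1−M0)/(6·1)=121/134, b=Δ0−h0·(2M0+M1)/6=-925/134
seg 1: a=-2, c=M1/2=363/134, d=(M2−M1)/(6·3)=-131/402, b=Δ1−h1·(2M1+M2)/6=-281/67
seg 2: a=1, c=M2/2=-15/67, d=(M3−M2)/(6·2)=-22/67, b=Δ2−h2·(2M2+M3)/6=437/134
seg 3: a=4, c=M3/2=-147/67, d=(M4−M3)/(6·2)=49/134, b=Δ3−h3·(2M3+M4)/6=-211/134
t_q=7/4 → seg 1, τ=3/4; S=-2+-281/67·τ+363/134·τ²+-131/402·τ³=-32239/8576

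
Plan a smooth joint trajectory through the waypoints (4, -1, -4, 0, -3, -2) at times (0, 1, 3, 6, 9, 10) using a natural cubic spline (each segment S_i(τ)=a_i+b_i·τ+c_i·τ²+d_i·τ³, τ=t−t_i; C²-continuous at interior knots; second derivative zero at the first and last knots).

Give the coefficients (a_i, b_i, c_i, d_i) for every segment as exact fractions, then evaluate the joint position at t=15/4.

  seg 0: a=4 b=-3044/555 c=0 d=269/555
  seg 1: a=-1 b=-2237/555 c=269/185 d=-419/4440
  seg 2: a=-4 b=145/222 c=657/740 d=-119/540
  seg 3: a=0 b=67/2220 c=-608/555 d=5009/19980
  seg 4: a=-3 b=251/1110 c=859/740 d=-859/2220
S(15/4) = -146991/47360

Δ: Δ0=-5, Δ1=-3/2, Δ2=4/3, Δ3=-1, Δ4=1
row 1: diag=6, rhs=21; c'=1/3, d'=7/2
row 2: denom=10−2·1/3=28/3; d'=(17−2·7/2)/(28/3)=15/14
row 3: denom=12−3·9/28=309/28; d'=(-14−3·15/14)/(309/28)=-482/309
row 4: denom=8−3·28/103=740/103; d'=(12−3·-482/309)/(740/103)=859/370
back: M4=859/370
back: M3=-482/309−28/103·859/370=-1216/555
back: M2=15/14−9/28·-1216/555=657/370
back: M1=7/2−1/3·657/370=538/185
M: M0=0, M1=538/185, M2=657/370, M3=-1216/555, M4=859/370, M5=0
seg 0: a=4, c=M0/2=0, d=(M1−M0)/(6·1)=269/555, b=Δ0−h0·(2M0+M1)/6=-3044/555
seg 1: a=-1, c=M1/2=269/185, d=(M2−M1)/(6·2)=-419/4440, b=Δ1−h1·(2M1+M2)/6=-2237/555
seg 2: a=-4, c=M2/2=657/740, d=(M3−M2)/(6·3)=-119/540, b=Δ2−h2·(2M2+M3)/6=145/222
seg 3: a=0, c=M3/2=-608/555, d=(M4−M3)/(6·3)=5009/19980, b=Δ3−h3·(2M3+M4)/6=67/2220
seg 4: a=-3, c=M4/2=859/740, d=(M5−M4)/(6·1)=-859/2220, b=Δ4−h4·(2M4+M5)/6=251/1110
t_q=15/4 → seg 2, τ=3/4; S=-4+145/222·τ+657/740·τ²+-119/540·τ³=-146991/47360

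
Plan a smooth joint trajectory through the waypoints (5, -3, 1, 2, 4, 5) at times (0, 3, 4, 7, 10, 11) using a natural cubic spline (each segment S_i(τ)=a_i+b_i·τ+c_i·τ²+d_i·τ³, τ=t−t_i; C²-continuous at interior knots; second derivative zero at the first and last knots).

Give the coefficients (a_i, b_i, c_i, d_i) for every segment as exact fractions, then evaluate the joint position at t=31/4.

  seg 0: a=5 b=-2948/545 c=0 d=4484/14715
  seg 1: a=-3 b=1536/545 c=4484/1635 d=-2552/1635
  seg 2: a=1 b=1184/327 c=-3172/1635 d=4141/14715
  seg 3: a=2 b=-689/1635 c=323/545 d=-376/4905
  seg 4: a=4 b=1741/1635 c=-53/545 d=53/1635
S(31/4) = 17309/8720

Δ: Δ0=-8/3, Δ1=4, Δ2=1/3, Δ3=2/3, Δ4=1
row 1: diag=8, rhs=40; c'=1/8, d'=5
row 2: denom=8−1·1/8=63/8; d'=(-22−1·5)/(63/8)=-24/7
row 3: denom=12−3·8/21=76/7; d'=(2−3·-24/7)/(76/7)=43/38
row 4: denom=8−3·21/76=545/76; d'=(2−3·43/38)/(545/76)=-106/545
back: M4=-106/545
back: M3=43/38−21/76·-106/545=646/545
back: M2=-24/7−8/21·646/545=-6344/1635
back: M1=5−1/8·-6344/1635=8968/1635
M: M0=0, M1=8968/1635, M2=-6344/1635, M3=646/545, M4=-106/545, M5=0
seg 0: a=5, c=M0/2=0, d=(M1−M0)/(6·3)=4484/14715, b=Δ0−h0·(2M0+M1)/6=-2948/545
seg 1: a=-3, c=M1/2=4484/1635, d=(M2−M1)/(6·1)=-2552/1635, b=Δ1−h1·(2M1+M2)/6=1536/545
seg 2: a=1, c=M2/2=-3172/1635, d=(M3−M2)/(6·3)=4141/14715, b=Δ2−h2·(2M2+M3)/6=1184/327
seg 3: a=2, c=M3/2=323/545, d=(M4−M3)/(6·3)=-376/4905, b=Δ3−h3·(2M3+M4)/6=-689/1635
seg 4: a=4, c=M4/2=-53/545, d=(M5−M4)/(6·1)=53/1635, b=Δ4−h4·(2M4+M5)/6=1741/1635
t_q=31/4 → seg 3, τ=3/4; S=2+-689/1635·τ+323/545·τ²+-376/4905·τ³=17309/8720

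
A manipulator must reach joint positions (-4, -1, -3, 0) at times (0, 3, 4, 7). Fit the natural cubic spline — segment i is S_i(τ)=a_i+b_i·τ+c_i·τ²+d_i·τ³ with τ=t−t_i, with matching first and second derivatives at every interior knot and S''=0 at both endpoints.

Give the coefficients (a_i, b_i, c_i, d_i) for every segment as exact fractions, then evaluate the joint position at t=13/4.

Δ: Δ0=1, Δ1=-2, Δ2=1
row 1: diag=8, rhs=-18; c'=1/8, d'=-9/4
row 2: denom=8−1·1/8=63/8; d'=(18−1·-9/4)/(63/8)=18/7
back: M2=18/7
back: M1=-9/4−1/8·18/7=-18/7
M: M0=0, M1=-18/7, M2=18/7, M3=0
seg 0: a=-4, c=M0/2=0, d=(M1−M0)/(6·3)=-1/7, b=Δ0−h0·(2M0+M1)/6=16/7
seg 1: a=-1, c=M1/2=-9/7, d=(M2−M1)/(6·1)=6/7, b=Δ1−h1·(2M1+M2)/6=-11/7
seg 2: a=-3, c=M2/2=9/7, d=(M3−M2)/(6·3)=-1/7, b=Δ2−h2·(2M2+M3)/6=-11/7
t_q=13/4 → seg 1, τ=1/4; S=-1+-11/7·τ+-9/7·τ²+6/7·τ³=-327/224

  seg 0: a=-4 b=16/7 c=0 d=-1/7
  seg 1: a=-1 b=-11/7 c=-9/7 d=6/7
  seg 2: a=-3 b=-11/7 c=9/7 d=-1/7
S(13/4) = -327/224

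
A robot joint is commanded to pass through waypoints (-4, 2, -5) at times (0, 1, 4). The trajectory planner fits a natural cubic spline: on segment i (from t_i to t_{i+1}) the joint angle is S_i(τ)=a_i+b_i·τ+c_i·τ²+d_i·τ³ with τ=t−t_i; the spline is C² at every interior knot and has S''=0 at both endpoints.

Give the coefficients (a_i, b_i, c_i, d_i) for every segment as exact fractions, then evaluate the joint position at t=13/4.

Δ: Δ0=6, Δ1=-7/3
row 1: diag=8, rhs=-50; c'=3/8, d'=-25/4
back: M1=-25/4
M: M0=0, M1=-25/4, M2=0
seg 0: a=-4, c=M0/2=0, d=(M1−M0)/(6·1)=-25/24, b=Δ0−h0·(2M0+M1)/6=169/24
seg 1: a=2, c=M1/2=-25/8, d=(M2−M1)/(6·3)=25/72, b=Δ1−h1·(2M1+M2)/6=47/12
t_q=13/4 → seg 1, τ=9/4; S=2+47/12·τ+-25/8·τ²+25/72·τ³=-539/512

  seg 0: a=-4 b=169/24 c=0 d=-25/24
  seg 1: a=2 b=47/12 c=-25/8 d=25/72
S(13/4) = -539/512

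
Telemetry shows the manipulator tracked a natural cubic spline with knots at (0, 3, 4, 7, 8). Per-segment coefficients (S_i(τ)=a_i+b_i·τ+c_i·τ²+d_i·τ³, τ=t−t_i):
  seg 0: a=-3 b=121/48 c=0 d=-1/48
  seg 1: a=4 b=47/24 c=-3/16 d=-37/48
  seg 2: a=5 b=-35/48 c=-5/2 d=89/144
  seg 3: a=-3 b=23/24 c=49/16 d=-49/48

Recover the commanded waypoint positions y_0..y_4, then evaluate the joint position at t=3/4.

y_0=-3 y_1=4 y_2=5 y_3=-3 y_4=0
S(3/4) = -1145/1024

y_0 = S_0(0) = a_0 = -3
y_1 = S_1(0) = a_1 = 4
y_2 = S_2(0) = a_2 = 5
y_3 = S_3(0) = a_3 = -3
y_4 = S_3(1) = 0
t_q=3/4 is in segment 0 (τ=3/4); S_0(τ)=-1145/1024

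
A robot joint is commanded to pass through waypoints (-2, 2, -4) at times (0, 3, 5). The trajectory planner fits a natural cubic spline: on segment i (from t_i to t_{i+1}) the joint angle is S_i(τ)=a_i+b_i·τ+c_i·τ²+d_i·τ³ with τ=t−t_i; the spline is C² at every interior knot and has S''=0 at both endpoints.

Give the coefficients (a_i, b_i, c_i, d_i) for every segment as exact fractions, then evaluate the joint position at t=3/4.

  seg 0: a=-2 b=79/30 c=0 d=-13/90
  seg 1: a=2 b=-19/15 c=-13/10 d=13/60
S(3/4) = -11/128

Δ: Δ0=4/3, Δ1=-3
row 1: diag=10, rhs=-26; c'=1/5, d'=-13/5
back: M1=-13/5
M: M0=0, M1=-13/5, M2=0
seg 0: a=-2, c=M0/2=0, d=(M1−M0)/(6·3)=-13/90, b=Δ0−h0·(2M0+M1)/6=79/30
seg 1: a=2, c=M1/2=-13/10, d=(M2−M1)/(6·2)=13/60, b=Δ1−h1·(2M1+M2)/6=-19/15
t_q=3/4 → seg 0, τ=3/4; S=-2+79/30·τ+0·τ²+-13/90·τ³=-11/128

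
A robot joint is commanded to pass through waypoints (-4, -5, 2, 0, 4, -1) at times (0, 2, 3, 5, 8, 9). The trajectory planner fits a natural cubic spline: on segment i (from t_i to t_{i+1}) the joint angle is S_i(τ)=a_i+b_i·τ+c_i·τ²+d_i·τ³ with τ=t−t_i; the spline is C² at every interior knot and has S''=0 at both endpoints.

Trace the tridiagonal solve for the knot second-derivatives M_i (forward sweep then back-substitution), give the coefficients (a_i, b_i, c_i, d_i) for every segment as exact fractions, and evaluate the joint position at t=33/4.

  seg 0: a=-4 b=-50059/13758 c=0 d=10795/13758
  seg 1: a=-5 b=79481/13758 c=10795/2293 d=-47945/13758
  seg 2: a=2 b=32593/6879 c=-26355/4586 d=39593/27516
  seg 3: a=0 b=-6758/6879 c=6619/2293 d=-4849/6879
  seg 4: a=4 b=-18539/6879 c=-7928/2293 d=7928/6879
S(33/4) = 57383/18344

Δ: Δ0=-1/2, Δ1=7, Δ2=-1, Δ3=4/3, Δ4=-5
row 1: diag=6, rhs=45; c'=1/6, d'=15/2
row 2: denom=6−1·1/6=35/6; d'=(-48−1·15/2)/(35/6)=-333/35
row 3: denom=10−2·12/35=326/35; d'=(14−2·-333/35)/(326/35)=578/163
row 4: denom=8−3·105/326=2293/326; d'=(-38−3·578/163)/(2293/326)=-15856/2293
back: M4=-15856/2293
back: M3=578/163−105/326·-15856/2293=13238/2293
back: M2=-333/35−12/35·13238/2293=-26355/2293
back: M1=15/2−1/6·-26355/2293=21590/2293
M: M0=0, M1=21590/2293, M2=-26355/2293, M3=13238/2293, M4=-15856/2293, M5=0
seg 0: a=-4, c=M0/2=0, d=(M1−M0)/(6·2)=10795/13758, b=Δ0−h0·(2M0+M1)/6=-50059/13758
seg 1: a=-5, c=M1/2=10795/2293, d=(M2−M1)/(6·1)=-47945/13758, b=Δ1−h1·(2M1+M2)/6=79481/13758
seg 2: a=2, c=M2/2=-26355/4586, d=(M3−M2)/(6·2)=39593/27516, b=Δ2−h2·(2M2+M3)/6=32593/6879
seg 3: a=0, c=M3/2=6619/2293, d=(M4−M3)/(6·3)=-4849/6879, b=Δ3−h3·(2M3+M4)/6=-6758/6879
seg 4: a=4, c=M4/2=-7928/2293, d=(M5−M4)/(6·1)=7928/6879, b=Δ4−h4·(2M4+M5)/6=-18539/6879
t_q=33/4 → seg 4, τ=1/4; S=4+-18539/6879·τ+-7928/2293·τ²+7928/6879·τ³=57383/18344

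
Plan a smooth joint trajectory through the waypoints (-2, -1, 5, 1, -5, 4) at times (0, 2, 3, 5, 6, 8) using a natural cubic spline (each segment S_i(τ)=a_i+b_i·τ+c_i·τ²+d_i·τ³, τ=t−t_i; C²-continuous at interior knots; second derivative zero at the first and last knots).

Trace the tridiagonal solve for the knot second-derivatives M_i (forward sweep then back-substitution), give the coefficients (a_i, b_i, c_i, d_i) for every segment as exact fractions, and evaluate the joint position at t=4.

Δ: Δ0=1/2, Δ1=6, Δ2=-2, Δ3=-6, Δ4=9/2
row 1: diag=6, rhs=33; c'=1/6, d'=11/2
row 2: denom=6−1·1/6=35/6; d'=(-48−1·11/2)/(35/6)=-321/35
row 3: denom=6−2·12/35=186/35; d'=(-24−2·-321/35)/(186/35)=-33/31
row 4: denom=6−1·35/186=1081/186; d'=(63−1·-33/31)/(1081/186)=11916/1081
back: M4=11916/1081
back: M3=-33/31−35/186·11916/1081=-3393/1081
back: M2=-321/35−12/35·-3393/1081=-8751/1081
back: M1=11/2−1/6·-8751/1081=7404/1081
M: M0=0, M1=7404/1081, M2=-8751/1081, M3=-3393/1081, M4=11916/1081, M5=0
seg 0: a=-2, c=M0/2=0, d=(M1−M0)/(6·2)=617/1081, b=Δ0−h0·(2M0+M1)/6=-3855/2162
seg 1: a=-1, c=M1/2=3702/1081, d=(M2−M1)/(6·1)=-5385/2162, b=Δ1−h1·(2M1+M2)/6=10953/2162
seg 2: a=5, c=M2/2=-8751/2162, d=(M3−M2)/(6·2)=19/46, b=Δ2−h2·(2M2+M3)/6=4803/1081
seg 3: a=1, c=M3/2=-3393/2162, d=(M4−M3)/(6·1)=5103/2162, b=Δ3−h3·(2M3+M4)/6=-7341/1081
seg 4: a=-5, c=M4/2=5958/1081, d=(M5−M4)/(6·2)=-993/1081, b=Δ4−h4·(2M4+M5)/6=-6159/2162
t_q=4 → seg 2, τ=1; S=5+4803/1081·τ+-8751/2162·τ²+19/46·τ³=273/47

  seg 0: a=-2 b=-3855/2162 c=0 d=617/1081
  seg 1: a=-1 b=10953/2162 c=3702/1081 d=-5385/2162
  seg 2: a=5 b=4803/1081 c=-8751/2162 d=19/46
  seg 3: a=1 b=-7341/1081 c=-3393/2162 d=5103/2162
  seg 4: a=-5 b=-6159/2162 c=5958/1081 d=-993/1081
S(4) = 273/47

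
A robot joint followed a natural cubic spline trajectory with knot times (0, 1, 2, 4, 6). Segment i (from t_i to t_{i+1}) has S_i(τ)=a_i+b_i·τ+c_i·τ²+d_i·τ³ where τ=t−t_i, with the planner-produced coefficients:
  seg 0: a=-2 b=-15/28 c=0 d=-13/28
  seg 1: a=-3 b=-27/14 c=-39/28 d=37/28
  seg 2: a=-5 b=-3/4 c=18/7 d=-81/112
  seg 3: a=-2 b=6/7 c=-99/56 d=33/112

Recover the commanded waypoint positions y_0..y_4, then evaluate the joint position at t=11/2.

y_0 = S_0(0) = a_0 = -2
y_1 = S_1(0) = a_1 = -3
y_2 = S_2(0) = a_2 = -5
y_3 = S_3(0) = a_3 = -2
y_4 = S_3(2) = -5
t_q=11/2 is in segment 3 (τ=3/2); S_3(τ)=-3313/896

y_0=-2 y_1=-3 y_2=-5 y_3=-2 y_4=-5
S(11/2) = -3313/896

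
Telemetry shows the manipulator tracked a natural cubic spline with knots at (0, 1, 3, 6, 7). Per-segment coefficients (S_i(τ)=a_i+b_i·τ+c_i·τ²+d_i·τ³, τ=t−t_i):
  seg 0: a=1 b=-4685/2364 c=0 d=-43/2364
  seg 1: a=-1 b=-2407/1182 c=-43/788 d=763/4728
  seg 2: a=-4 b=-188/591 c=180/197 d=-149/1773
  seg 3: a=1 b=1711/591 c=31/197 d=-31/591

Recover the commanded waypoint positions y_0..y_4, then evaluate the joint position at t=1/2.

y_0=1 y_1=-1 y_2=-4 y_3=1 y_4=4
S(1/2) = 43/6304

y_0 = S_0(0) = a_0 = 1
y_1 = S_1(0) = a_1 = -1
y_2 = S_2(0) = a_2 = -4
y_3 = S_3(0) = a_3 = 1
y_4 = S_3(1) = 4
t_q=1/2 is in segment 0 (τ=1/2); S_0(τ)=43/6304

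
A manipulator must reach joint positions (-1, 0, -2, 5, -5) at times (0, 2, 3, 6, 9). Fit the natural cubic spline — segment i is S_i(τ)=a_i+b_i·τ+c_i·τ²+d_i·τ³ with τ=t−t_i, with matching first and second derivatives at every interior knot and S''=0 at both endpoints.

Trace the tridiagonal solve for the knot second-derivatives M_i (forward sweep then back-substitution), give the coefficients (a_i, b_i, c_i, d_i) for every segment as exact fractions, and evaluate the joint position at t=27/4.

  seg 0: a=-1 b=138/85 c=0 d=-191/680
  seg 1: a=0 b=-297/170 c=-573/340 d=487/340
  seg 2: a=-2 b=-279/340 c=222/85 d=-955/1836
  seg 3: a=5 b=137/170 c=-2111/1020 d=2111/9180
S(27/4) = 98731/21760

Δ: Δ0=1/2, Δ1=-2, Δ2=7/3, Δ3=-10/3
row 1: diag=6, rhs=-15; c'=1/6, d'=-5/2
row 2: denom=8−1·1/6=47/6; d'=(26−1·-5/2)/(47/6)=171/47
row 3: denom=12−3·18/47=510/47; d'=(-34−3·171/47)/(510/47)=-2111/510
back: M3=-2111/510
back: M2=171/47−18/47·-2111/510=444/85
back: M1=-5/2−1/6·444/85=-573/170
M: M0=0, M1=-573/170, M2=444/85, M3=-2111/510, M4=0
seg 0: a=-1, c=M0/2=0, d=(M1−M0)/(6·2)=-191/680, b=Δ0−h0·(2M0+M1)/6=138/85
seg 1: a=0, c=M1/2=-573/340, d=(M2−M1)/(6·1)=487/340, b=Δ1−h1·(2M1+M2)/6=-297/170
seg 2: a=-2, c=M2/2=222/85, d=(M3−M2)/(6·3)=-955/1836, b=Δ2−h2·(2M2+M3)/6=-279/340
seg 3: a=5, c=M3/2=-2111/1020, d=(M4−M3)/(6·3)=2111/9180, b=Δ3−h3·(2M3+M4)/6=137/170
t_q=27/4 → seg 3, τ=3/4; S=5+137/170·τ+-2111/1020·τ²+2111/9180·τ³=98731/21760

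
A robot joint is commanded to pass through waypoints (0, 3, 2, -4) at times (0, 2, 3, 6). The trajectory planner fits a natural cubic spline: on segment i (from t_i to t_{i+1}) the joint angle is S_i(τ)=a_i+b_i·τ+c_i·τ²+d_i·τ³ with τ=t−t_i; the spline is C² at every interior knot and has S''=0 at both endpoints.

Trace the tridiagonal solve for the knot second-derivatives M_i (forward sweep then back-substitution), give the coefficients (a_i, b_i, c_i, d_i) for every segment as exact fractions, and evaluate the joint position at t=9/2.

Δ: Δ0=3/2, Δ1=-1, Δ2=-2
row 1: diag=6, rhs=-15; c'=1/6, d'=-5/2
row 2: denom=8−1·1/6=47/6; d'=(-6−1·-5/2)/(47/6)=-21/47
back: M2=-21/47
back: M1=-5/2−1/6·-21/47=-114/47
M: M0=0, M1=-114/47, M2=-21/47, M3=0
seg 0: a=0, c=M0/2=0, d=(M1−M0)/(6·2)=-19/94, b=Δ0−h0·(2M0+M1)/6=217/94
seg 1: a=3, c=M1/2=-57/47, d=(M2−M1)/(6·1)=31/94, b=Δ1−h1·(2M1+M2)/6=-11/94
seg 2: a=2, c=M2/2=-21/94, d=(M3−M2)/(6·3)=7/282, b=Δ2−h2·(2M2+M3)/6=-73/47
t_q=9/2 → seg 2, τ=3/2; S=2+-73/47·τ+-21/94·τ²+7/282·τ³=-563/752

  seg 0: a=0 b=217/94 c=0 d=-19/94
  seg 1: a=3 b=-11/94 c=-57/47 d=31/94
  seg 2: a=2 b=-73/47 c=-21/94 d=7/282
S(9/2) = -563/752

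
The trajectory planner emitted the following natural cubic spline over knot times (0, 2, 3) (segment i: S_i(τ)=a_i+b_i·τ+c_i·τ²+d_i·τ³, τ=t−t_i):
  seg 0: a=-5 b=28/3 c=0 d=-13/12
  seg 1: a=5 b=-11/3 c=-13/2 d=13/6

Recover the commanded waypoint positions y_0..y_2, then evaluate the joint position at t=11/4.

y_0=-5 y_1=5 y_2=-3
S(11/4) = -63/128

y_0 = S_0(0) = a_0 = -5
y_1 = S_1(0) = a_1 = 5
y_2 = S_1(1) = -3
t_q=11/4 is in segment 1 (τ=3/4); S_1(τ)=-63/128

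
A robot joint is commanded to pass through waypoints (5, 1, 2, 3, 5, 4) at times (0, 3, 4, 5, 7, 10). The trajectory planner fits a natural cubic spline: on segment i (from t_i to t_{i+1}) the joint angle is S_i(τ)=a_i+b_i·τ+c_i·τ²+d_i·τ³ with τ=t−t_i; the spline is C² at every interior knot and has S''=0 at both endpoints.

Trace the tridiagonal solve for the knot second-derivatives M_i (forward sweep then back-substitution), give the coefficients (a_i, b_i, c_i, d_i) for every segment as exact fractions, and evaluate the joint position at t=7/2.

Δ: Δ0=-4/3, Δ1=1, Δ2=1, Δ3=1, Δ4=-1/3
row 1: diag=8, rhs=14; c'=1/8, d'=7/4
row 2: denom=4−1·1/8=31/8; d'=(0−1·7/4)/(31/8)=-14/31
row 3: denom=6−1·8/31=178/31; d'=(0−1·-14/31)/(178/31)=7/89
row 4: denom=10−2·31/89=828/89; d'=(-8−2·7/89)/(828/89)=-121/138
back: M4=-121/138
back: M3=7/89−31/89·-121/138=53/138
back: M2=-14/31−8/31·53/138=-38/69
back: M1=7/4−1/8·-38/69=251/138
M: M0=0, M1=251/138, M2=-38/69, M3=53/138, M4=-121/138, M5=0
seg 0: a=5, c=M0/2=0, d=(M1−M0)/(6·3)=251/2484, b=Δ0−h0·(2M0+M1)/6=-619/276
seg 1: a=1, c=M1/2=251/276, d=(M2−M1)/(6·1)=-109/276, b=Δ1−h1·(2M1+M2)/6=67/138
seg 2: a=2, c=M2/2=-19/69, d=(M3−M2)/(6·1)=43/276, b=Δ2−h2·(2M2+M3)/6=103/92
seg 3: a=3, c=M3/2=53/276, d=(M4−M3)/(6·2)=-29/276, b=Δ3−h3·(2M3+M4)/6=143/138
seg 4: a=5, c=M4/2=-121/276, d=(M5−M4)/(6·3)=121/2484, b=Δ4−h4·(2M4+M5)/6=25/46
t_q=7/2 → seg 1, τ=1/2; S=1+67/138·τ+251/276·τ²+-109/276·τ³=3137/2208

  seg 0: a=5 b=-619/276 c=0 d=251/2484
  seg 1: a=1 b=67/138 c=251/276 d=-109/276
  seg 2: a=2 b=103/92 c=-19/69 d=43/276
  seg 3: a=3 b=143/138 c=53/276 d=-29/276
  seg 4: a=5 b=25/46 c=-121/276 d=121/2484
S(7/2) = 3137/2208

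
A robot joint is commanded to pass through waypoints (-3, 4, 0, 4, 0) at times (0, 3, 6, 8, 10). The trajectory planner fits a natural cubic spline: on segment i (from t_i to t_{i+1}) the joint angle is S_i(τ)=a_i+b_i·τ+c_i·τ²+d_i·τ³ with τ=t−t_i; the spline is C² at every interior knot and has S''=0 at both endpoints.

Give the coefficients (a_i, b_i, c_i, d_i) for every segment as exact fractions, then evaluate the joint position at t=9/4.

Δ: Δ0=7/3, Δ1=-4/3, Δ2=2, Δ3=-2
row 1: diag=12, rhs=-22; c'=1/4, d'=-11/6
row 2: denom=10−3·1/4=37/4; d'=(20−3·-11/6)/(37/4)=102/37
row 3: denom=8−2·8/37=280/37; d'=(-24−2·102/37)/(280/37)=-39/10
back: M3=-39/10
back: M2=102/37−8/37·-39/10=18/5
back: M1=-11/6−1/4·18/5=-41/15
M: M0=0, M1=-41/15, M2=18/5, M3=-39/10, M4=0
seg 0: a=-3, c=M0/2=0, d=(M1−M0)/(6·3)=-41/270, b=Δ0−h0·(2M0+M1)/6=37/10
seg 1: a=4, c=M1/2=-41/30, d=(M2−M1)/(6·3)=19/54, b=Δ1−h1·(2M1+M2)/6=-2/5
seg 2: a=0, c=M2/2=9/5, d=(M3−M2)/(6·2)=-5/8, b=Δ2−h2·(2M2+M3)/6=9/10
seg 3: a=4, c=M3/2=-39/20, d=(M4−M3)/(6·2)=13/40, b=Δ3−h3·(2M3+M4)/6=3/5
t_q=9/4 → seg 0, τ=9/4; S=-3+37/10·τ+0·τ²+-41/270·τ³=2301/640

  seg 0: a=-3 b=37/10 c=0 d=-41/270
  seg 1: a=4 b=-2/5 c=-41/30 d=19/54
  seg 2: a=0 b=9/10 c=9/5 d=-5/8
  seg 3: a=4 b=3/5 c=-39/20 d=13/40
S(9/4) = 2301/640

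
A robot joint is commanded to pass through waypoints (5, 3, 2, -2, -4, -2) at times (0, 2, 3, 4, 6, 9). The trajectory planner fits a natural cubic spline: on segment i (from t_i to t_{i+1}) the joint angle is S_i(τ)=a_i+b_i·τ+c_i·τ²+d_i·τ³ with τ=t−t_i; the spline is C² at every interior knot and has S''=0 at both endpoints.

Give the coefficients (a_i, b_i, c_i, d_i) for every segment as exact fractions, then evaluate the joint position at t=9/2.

Δ: Δ0=-1, Δ1=-1, Δ2=-4, Δ3=-1, Δ4=2/3
row 1: diag=6, rhs=0; c'=1/6, d'=0
row 2: denom=4−1·1/6=23/6; d'=(-18−1·0)/(23/6)=-108/23
row 3: denom=6−1·6/23=132/23; d'=(18−1·-108/23)/(132/23)=87/22
row 4: denom=10−2·23/66=307/33; d'=(10−2·87/22)/(307/33)=69/307
back: M4=69/307
back: M3=87/22−23/66·69/307=1190/307
back: M2=-108/23−6/23·1190/307=-1752/307
back: M1=0−1/6·-1752/307=292/307
M: M0=0, M1=292/307, M2=-1752/307, M3=1190/307, M4=69/307, M5=0
seg 0: a=5, c=M0/2=0, d=(M1−M0)/(6·2)=73/921, b=Δ0−h0·(2M0+M1)/6=-1213/921
seg 1: a=3, c=M1/2=146/307, d=(M2−M1)/(6·1)=-1022/921, b=Δ1−h1·(2M1+M2)/6=-337/921
seg 2: a=2, c=M2/2=-876/307, d=(M3−M2)/(6·1)=1471/921, b=Δ2−h2·(2M2+M3)/6=-2527/921
seg 3: a=-2, c=M3/2=595/307, d=(M4−M3)/(6·2)=-1121/3684, b=Δ3−h3·(2M3+M4)/6=-3370/921
seg 4: a=-4, c=M4/2=69/614, d=(M5−M4)/(6·3)=-23/1842, b=Δ4−h4·(2M4+M5)/6=407/921
t_q=9/2 → seg 3, τ=1/2; S=-2+-3370/921·τ+595/307·τ²+-1121/3684·τ³=-33235/9824

  seg 0: a=5 b=-1213/921 c=0 d=73/921
  seg 1: a=3 b=-337/921 c=146/307 d=-1022/921
  seg 2: a=2 b=-2527/921 c=-876/307 d=1471/921
  seg 3: a=-2 b=-3370/921 c=595/307 d=-1121/3684
  seg 4: a=-4 b=407/921 c=69/614 d=-23/1842
S(9/2) = -33235/9824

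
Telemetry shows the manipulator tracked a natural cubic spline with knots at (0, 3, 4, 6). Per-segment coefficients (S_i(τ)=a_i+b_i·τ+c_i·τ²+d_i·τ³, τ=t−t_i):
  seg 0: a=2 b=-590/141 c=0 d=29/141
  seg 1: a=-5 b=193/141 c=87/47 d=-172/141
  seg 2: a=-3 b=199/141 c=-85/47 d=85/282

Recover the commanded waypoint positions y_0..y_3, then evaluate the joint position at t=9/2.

y_0 = S_0(0) = a_0 = 2
y_1 = S_1(0) = a_1 = -5
y_2 = S_2(0) = a_2 = -3
y_3 = S_2(2) = -5
t_q=9/2 is in segment 2 (τ=1/2); S_2(τ)=-2037/752

y_0=2 y_1=-5 y_2=-3 y_3=-5
S(9/2) = -2037/752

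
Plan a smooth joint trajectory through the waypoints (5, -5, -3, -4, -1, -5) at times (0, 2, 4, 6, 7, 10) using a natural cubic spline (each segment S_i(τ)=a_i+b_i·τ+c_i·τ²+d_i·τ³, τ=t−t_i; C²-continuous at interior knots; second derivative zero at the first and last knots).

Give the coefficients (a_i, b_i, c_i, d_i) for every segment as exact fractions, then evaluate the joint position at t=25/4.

  seg 0: a=5 b=-26233/3846 c=0 d=7003/15384
  seg 1: a=-5 b=-2612/1923 c=7003/2564 d=-11939/15384
  seg 2: a=-3 b=977/3846 c=-1234/641 d=2977/3846
  seg 3: a=-4 b=7085/3846 c=1743/641 d=-6005/3846
  seg 4: a=-1 b=4993/1923 c=-2519/1282 d=2519/11538
S(25/4) = -278463/82048

Δ: Δ0=-5, Δ1=1, Δ2=-1/2, Δ3=3, Δ4=-4/3
row 1: diag=8, rhs=36; c'=1/4, d'=9/2
row 2: denom=8−2·1/4=15/2; d'=(-9−2·9/2)/(15/2)=-12/5
row 3: denom=6−2·4/15=82/15; d'=(21−2·-12/5)/(82/15)=387/82
row 4: denom=8−1·15/82=641/82; d'=(-26−1·387/82)/(641/82)=-2519/641
back: M4=-2519/641
back: M3=387/82−15/82·-2519/641=3486/641
back: M2=-12/5−4/15·3486/641=-2468/641
back: M1=9/2−1/4·-2468/641=7003/1282
M: M0=0, M1=7003/1282, M2=-2468/641, M3=3486/641, M4=-2519/641, M5=0
seg 0: a=5, c=M0/2=0, d=(M1−M0)/(6·2)=7003/15384, b=Δ0−h0·(2M0+M1)/6=-26233/3846
seg 1: a=-5, c=M1/2=7003/2564, d=(M2−M1)/(6·2)=-11939/15384, b=Δ1−h1·(2M1+M2)/6=-2612/1923
seg 2: a=-3, c=M2/2=-1234/641, d=(M3−M2)/(6·2)=2977/3846, b=Δ2−h2·(2M2+M3)/6=977/3846
seg 3: a=-4, c=M3/2=1743/641, d=(M4−M3)/(6·1)=-6005/3846, b=Δ3−h3·(2M3+M4)/6=7085/3846
seg 4: a=-1, c=M4/2=-2519/1282, d=(M5−M4)/(6·3)=2519/11538, b=Δ4−h4·(2M4+M5)/6=4993/1923
t_q=25/4 → seg 3, τ=1/4; S=-4+7085/3846·τ+1743/641·τ²+-6005/3846·τ³=-278463/82048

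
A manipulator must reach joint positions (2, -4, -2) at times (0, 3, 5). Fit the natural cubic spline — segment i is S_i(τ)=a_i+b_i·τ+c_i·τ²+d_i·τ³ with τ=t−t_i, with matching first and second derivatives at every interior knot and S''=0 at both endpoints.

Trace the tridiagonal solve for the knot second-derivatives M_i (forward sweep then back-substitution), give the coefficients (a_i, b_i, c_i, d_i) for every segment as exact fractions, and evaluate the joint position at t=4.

Δ: Δ0=-2, Δ1=1
row 1: diag=10, rhs=18; c'=1/5, d'=9/5
back: M1=9/5
M: M0=0, M1=9/5, M2=0
seg 0: a=2, c=M0/2=0, d=(M1−M0)/(6·3)=1/10, b=Δ0−h0·(2M0+M1)/6=-29/10
seg 1: a=-4, c=M1/2=9/10, d=(M2−M1)/(6·2)=-3/20, b=Δ1−h1·(2M1+M2)/6=-1/5
t_q=4 → seg 1, τ=1; S=-4+-1/5·τ+9/10·τ²+-3/20·τ³=-69/20

  seg 0: a=2 b=-29/10 c=0 d=1/10
  seg 1: a=-4 b=-1/5 c=9/10 d=-3/20
S(4) = -69/20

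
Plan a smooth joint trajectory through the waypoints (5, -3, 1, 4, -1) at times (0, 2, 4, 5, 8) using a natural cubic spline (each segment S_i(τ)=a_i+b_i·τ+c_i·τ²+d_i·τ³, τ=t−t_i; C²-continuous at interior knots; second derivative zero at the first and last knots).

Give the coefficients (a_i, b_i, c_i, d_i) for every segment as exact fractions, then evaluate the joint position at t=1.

  seg 0: a=5 b=-1417/258 c=0 d=385/1032
  seg 1: a=-3 b=-131/129 c=385/172 d=-377/1032
  seg 2: a=1 b=917/258 c=2/43 d=-155/258
  seg 3: a=4 b=238/129 c=-151/86 d=151/774
S(1) = -41/344

Δ: Δ0=-4, Δ1=2, Δ2=3, Δ3=-5/3
row 1: diag=8, rhs=36; c'=1/4, d'=9/2
row 2: denom=6−2·1/4=11/2; d'=(6−2·9/2)/(11/2)=-6/11
row 3: denom=8−1·2/11=86/11; d'=(-28−1·-6/11)/(86/11)=-151/43
back: M3=-151/43
back: M2=-6/11−2/11·-151/43=4/43
back: M1=9/2−1/4·4/43=385/86
M: M0=0, M1=385/86, M2=4/43, M3=-151/43, M4=0
seg 0: a=5, c=M0/2=0, d=(M1−M0)/(6·2)=385/1032, b=Δ0−h0·(2M0+M1)/6=-1417/258
seg 1: a=-3, c=M1/2=385/172, d=(M2−M1)/(6·2)=-377/1032, b=Δ1−h1·(2M1+M2)/6=-131/129
seg 2: a=1, c=M2/2=2/43, d=(M3−M2)/(6·1)=-155/258, b=Δ2−h2·(2M2+M3)/6=917/258
seg 3: a=4, c=M3/2=-151/86, d=(M4−M3)/(6·3)=151/774, b=Δ3−h3·(2M3+M4)/6=238/129
t_q=1 → seg 0, τ=1; S=5+-1417/258·τ+0·τ²+385/1032·τ³=-41/344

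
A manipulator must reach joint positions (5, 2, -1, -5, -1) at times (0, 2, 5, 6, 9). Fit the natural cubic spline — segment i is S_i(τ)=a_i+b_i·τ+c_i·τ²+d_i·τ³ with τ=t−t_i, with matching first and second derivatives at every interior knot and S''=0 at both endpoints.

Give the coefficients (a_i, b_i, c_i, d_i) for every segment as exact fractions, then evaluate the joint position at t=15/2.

  seg 0: a=5 b=-538/279 c=0 d=239/2232
  seg 1: a=2 b=-359/558 c=239/372 d=-2549/10044
  seg 2: a=-1 b=-4063/1116 c=-458/279 d=159/124
  seg 3: a=-5 b=-1717/558 c=2461/1116 d=-2461/10044
S(15/2) = -5437/992

Δ: Δ0=-3/2, Δ1=-1, Δ2=-4, Δ3=4/3
row 1: diag=10, rhs=3; c'=3/10, d'=3/10
row 2: denom=8−3·3/10=71/10; d'=(-18−3·3/10)/(71/10)=-189/71
row 3: denom=8−1·10/71=558/71; d'=(32−1·-189/71)/(558/71)=2461/558
back: M3=2461/558
back: M2=-189/71−10/71·2461/558=-916/279
back: M1=3/10−3/10·-916/279=239/186
M: M0=0, M1=239/186, M2=-916/279, M3=2461/558, M4=0
seg 0: a=5, c=M0/2=0, d=(M1−M0)/(6·2)=239/2232, b=Δ0−h0·(2M0+M1)/6=-538/279
seg 1: a=2, c=M1/2=239/372, d=(M2−M1)/(6·3)=-2549/10044, b=Δ1−h1·(2M1+M2)/6=-359/558
seg 2: a=-1, c=M2/2=-458/279, d=(M3−M2)/(6·1)=159/124, b=Δ2−h2·(2M2+M3)/6=-4063/1116
seg 3: a=-5, c=M3/2=2461/1116, d=(M4−M3)/(6·3)=-2461/10044, b=Δ3−h3·(2M3+M4)/6=-1717/558
t_q=15/2 → seg 3, τ=3/2; S=-5+-1717/558·τ+2461/1116·τ²+-2461/10044·τ³=-5437/992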